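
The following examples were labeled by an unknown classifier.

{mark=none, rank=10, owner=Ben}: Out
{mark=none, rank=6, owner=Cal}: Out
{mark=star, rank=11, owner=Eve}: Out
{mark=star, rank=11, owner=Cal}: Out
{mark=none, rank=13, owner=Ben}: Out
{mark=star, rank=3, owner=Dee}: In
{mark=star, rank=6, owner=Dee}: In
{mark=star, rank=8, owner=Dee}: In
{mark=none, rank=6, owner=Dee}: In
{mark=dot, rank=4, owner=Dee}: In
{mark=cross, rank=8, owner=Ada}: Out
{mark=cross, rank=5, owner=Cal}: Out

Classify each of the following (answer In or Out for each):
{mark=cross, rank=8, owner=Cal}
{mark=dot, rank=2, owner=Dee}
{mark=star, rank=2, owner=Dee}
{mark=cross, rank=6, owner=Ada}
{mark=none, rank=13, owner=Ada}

Every 'In' example satisfies: owner is Dee. None of the 'Out' examples do.
{mark=cross, rank=8, owner=Cal}: owner is Cal — doesn't qualify, so Out. {mark=dot, rank=2, owner=Dee}: owner is Dee — satisfies this, so In. {mark=star, rank=2, owner=Dee}: owner is Dee — satisfies this, so In. {mark=cross, rank=6, owner=Ada}: owner is Ada — doesn't qualify, so Out. {mark=none, rank=13, owner=Ada}: owner is Ada — doesn't qualify, so Out.

Out, In, In, Out, Out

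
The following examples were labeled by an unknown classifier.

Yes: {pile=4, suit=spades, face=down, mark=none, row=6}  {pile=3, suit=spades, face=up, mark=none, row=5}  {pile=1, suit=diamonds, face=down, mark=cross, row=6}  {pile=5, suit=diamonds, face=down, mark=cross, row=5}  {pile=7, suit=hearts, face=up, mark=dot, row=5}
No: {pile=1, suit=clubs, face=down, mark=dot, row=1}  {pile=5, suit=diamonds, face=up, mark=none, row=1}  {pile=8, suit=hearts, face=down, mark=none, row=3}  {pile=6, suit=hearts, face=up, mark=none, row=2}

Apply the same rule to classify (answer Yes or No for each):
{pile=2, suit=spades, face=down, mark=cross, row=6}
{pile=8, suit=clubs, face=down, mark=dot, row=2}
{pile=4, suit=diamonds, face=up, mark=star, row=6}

Rule: row ≥ 5. This holds for each 'Yes' example and fails for each 'No' one.

Yes, No, Yes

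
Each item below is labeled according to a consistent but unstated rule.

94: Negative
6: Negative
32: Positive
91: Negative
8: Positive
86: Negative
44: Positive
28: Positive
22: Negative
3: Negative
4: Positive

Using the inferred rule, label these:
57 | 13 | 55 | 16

All 'Positive' examples share one property — multiple of 4 — and every 'Negative' example lacks it.
57 — 57 = 4·14 + 1, hence Negative. 13 — 13 = 4·3 + 1, hence Negative. 55 — 55 = 4·13 + 3, hence Negative. 16 — 16 = 4·4, hence Positive.

Negative, Negative, Negative, Positive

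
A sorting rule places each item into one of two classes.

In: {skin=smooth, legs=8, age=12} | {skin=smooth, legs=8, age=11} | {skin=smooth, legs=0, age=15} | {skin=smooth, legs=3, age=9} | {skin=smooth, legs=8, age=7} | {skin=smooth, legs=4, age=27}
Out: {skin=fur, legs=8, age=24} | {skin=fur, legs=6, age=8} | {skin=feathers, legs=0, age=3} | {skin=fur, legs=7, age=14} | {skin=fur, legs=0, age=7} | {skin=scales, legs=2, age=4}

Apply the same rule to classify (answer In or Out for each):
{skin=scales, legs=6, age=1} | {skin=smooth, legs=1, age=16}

Out, In

Rule: skin is smooth. This holds for each 'In' example and fails for each 'Out' one.
{skin=scales, legs=6, age=1} → skin is scales → Out. {skin=smooth, legs=1, age=16} → skin is smooth → In.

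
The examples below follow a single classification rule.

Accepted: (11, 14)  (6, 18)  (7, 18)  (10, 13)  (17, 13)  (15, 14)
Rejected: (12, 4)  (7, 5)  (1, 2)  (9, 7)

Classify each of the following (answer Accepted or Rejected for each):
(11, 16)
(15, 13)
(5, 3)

Accepted, Accepted, Rejected

A rule that fits every label: sum ≥ 23 — true of each 'Accepted' example, false of each 'Rejected' one.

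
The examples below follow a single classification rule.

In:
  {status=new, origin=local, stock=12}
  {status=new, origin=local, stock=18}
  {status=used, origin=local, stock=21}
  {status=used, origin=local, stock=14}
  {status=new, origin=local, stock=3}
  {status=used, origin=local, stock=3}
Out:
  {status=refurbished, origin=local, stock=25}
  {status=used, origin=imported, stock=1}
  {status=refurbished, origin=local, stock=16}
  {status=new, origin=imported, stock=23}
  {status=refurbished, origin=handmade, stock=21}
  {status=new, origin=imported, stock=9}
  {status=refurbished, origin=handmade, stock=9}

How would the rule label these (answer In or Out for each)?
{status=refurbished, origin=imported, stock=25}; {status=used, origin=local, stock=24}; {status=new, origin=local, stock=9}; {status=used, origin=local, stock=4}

A rule that fits every label: origin is local AND status is not refurbished — true of each 'In' example, false of each 'Out' one.
{status=refurbished, origin=imported, stock=25} — origin is imported, status is refurbished, hence Out. {status=used, origin=local, stock=24} — origin is local, status is used, hence In. {status=new, origin=local, stock=9} — origin is local, status is new, hence In. {status=used, origin=local, stock=4} — origin is local, status is used, hence In.

Out, In, In, In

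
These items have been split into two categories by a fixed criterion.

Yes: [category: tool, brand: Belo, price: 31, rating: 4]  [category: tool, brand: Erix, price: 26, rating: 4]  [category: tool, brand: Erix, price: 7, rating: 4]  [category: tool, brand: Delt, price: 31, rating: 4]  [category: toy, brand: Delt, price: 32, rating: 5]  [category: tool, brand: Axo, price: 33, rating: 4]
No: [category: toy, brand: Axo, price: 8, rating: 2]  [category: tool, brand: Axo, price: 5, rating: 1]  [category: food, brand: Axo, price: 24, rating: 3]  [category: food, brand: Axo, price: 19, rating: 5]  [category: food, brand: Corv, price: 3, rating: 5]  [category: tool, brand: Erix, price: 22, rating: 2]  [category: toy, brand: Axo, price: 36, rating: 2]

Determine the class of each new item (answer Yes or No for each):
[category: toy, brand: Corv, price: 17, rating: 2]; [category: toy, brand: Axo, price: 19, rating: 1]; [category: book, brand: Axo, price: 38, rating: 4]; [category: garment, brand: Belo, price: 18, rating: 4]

All 'Yes' examples share one property — brand is Delt OR rating = 4 — and every 'No' example lacks it.
[category: toy, brand: Corv, price: 17, rating: 2]: No (brand is Corv, rating = 2). [category: toy, brand: Axo, price: 19, rating: 1]: No (brand is Axo, rating = 1). [category: book, brand: Axo, price: 38, rating: 4]: Yes (brand is Axo, rating = 4). [category: garment, brand: Belo, price: 18, rating: 4]: Yes (brand is Belo, rating = 4).

No, No, Yes, Yes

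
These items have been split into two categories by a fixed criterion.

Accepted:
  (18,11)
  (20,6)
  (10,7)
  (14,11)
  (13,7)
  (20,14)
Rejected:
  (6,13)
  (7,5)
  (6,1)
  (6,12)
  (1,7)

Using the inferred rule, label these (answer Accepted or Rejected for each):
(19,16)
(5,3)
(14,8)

Accepted, Rejected, Accepted

'Accepted' ⟺ first ≥ 10.
(19,16): first 19 — matches, so Accepted. (5,3): first 5 — does not fit, so Rejected. (14,8): first 14 — matches, so Accepted.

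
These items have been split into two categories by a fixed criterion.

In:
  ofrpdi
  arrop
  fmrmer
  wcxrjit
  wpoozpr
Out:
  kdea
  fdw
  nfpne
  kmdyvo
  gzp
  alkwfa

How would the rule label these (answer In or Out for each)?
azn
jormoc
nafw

Out, In, Out

The pattern is that an item is 'In' exactly when: contains 'r'.
Out: azn, since no 'r'. In: jormoc, since has 'r'. Out: nafw, since no 'r'.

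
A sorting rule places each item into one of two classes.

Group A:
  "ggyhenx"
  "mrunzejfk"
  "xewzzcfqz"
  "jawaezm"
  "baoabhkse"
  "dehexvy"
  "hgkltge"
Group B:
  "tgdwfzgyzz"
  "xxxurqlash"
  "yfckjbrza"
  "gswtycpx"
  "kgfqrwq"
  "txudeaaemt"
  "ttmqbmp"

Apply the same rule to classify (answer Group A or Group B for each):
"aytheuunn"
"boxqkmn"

Group A, Group B

The rule appears to be: odd length AND contains 'e'.
"aytheuunn": length 9, has 'e' — fits, so Group A. "boxqkmn": length 7, no 'e' — lacks this property, so Group B.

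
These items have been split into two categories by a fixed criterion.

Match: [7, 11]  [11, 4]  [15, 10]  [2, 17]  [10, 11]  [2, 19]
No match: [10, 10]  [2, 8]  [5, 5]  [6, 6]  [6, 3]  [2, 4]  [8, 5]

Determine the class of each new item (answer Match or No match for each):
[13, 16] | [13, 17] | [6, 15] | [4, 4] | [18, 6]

Match, Match, Match, No match, Match

The simplest hypothesis consistent with all the labels is: max ≥ 11.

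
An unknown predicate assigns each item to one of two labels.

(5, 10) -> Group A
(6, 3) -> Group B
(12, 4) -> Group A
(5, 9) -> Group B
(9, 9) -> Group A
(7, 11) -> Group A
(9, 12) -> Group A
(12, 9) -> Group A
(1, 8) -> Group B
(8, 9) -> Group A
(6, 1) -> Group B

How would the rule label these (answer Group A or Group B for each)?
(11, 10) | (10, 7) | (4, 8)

Group A, Group A, Group B

Every 'Group A' example satisfies: sum ≥ 15. None of the 'Group B' examples do.
(11, 10): Group A (11+10 = 21). (10, 7): Group A (10+7 = 17). (4, 8): Group B (4+8 = 12).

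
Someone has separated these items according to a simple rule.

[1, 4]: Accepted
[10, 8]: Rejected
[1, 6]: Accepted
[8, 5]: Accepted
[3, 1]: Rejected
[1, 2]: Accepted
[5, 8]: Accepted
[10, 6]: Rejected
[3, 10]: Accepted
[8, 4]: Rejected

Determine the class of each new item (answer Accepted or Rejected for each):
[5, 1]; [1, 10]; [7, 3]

Rejected, Accepted, Rejected

Looking at the examples, the only property every 'Accepted' case has and every 'Rejected' case lacks is: sum is odd.
[5, 1]: Rejected (5+1 = 6).
[1, 10]: Accepted (1+10 = 11).
[7, 3]: Rejected (7+3 = 10).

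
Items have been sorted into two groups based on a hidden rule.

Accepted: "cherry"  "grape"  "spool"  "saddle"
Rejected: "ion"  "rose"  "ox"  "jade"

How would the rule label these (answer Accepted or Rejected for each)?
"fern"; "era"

Rejected, Rejected

Every 'Accepted' example satisfies: length ≥ 5. None of the 'Rejected' examples do.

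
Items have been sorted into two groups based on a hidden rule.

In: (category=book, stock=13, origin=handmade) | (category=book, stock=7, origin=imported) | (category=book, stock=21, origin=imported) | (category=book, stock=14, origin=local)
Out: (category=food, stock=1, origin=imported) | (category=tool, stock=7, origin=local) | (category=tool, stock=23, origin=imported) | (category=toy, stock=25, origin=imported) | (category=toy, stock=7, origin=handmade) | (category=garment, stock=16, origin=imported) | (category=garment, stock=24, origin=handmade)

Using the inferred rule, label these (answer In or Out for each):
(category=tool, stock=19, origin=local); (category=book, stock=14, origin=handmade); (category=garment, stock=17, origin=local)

Out, In, Out

One predicate separates the groups cleanly: category is book.
(category=tool, stock=19, origin=local) — category is tool, hence Out. (category=book, stock=14, origin=handmade) — category is book, hence In. (category=garment, stock=17, origin=local) — category is garment, hence Out.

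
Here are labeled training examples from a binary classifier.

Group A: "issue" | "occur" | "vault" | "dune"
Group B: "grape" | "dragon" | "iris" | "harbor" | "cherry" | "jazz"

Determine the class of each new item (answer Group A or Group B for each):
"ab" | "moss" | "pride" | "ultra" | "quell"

One predicate separates the groups cleanly: contains 'u'.
"ab": no 'u' — fails this test, so Group B. "moss": no 'u' — fails this test, so Group B. "pride": no 'u' — fails this test, so Group B. "ultra": has 'u' — meets the rule, so Group A. "quell": has 'u' — meets the rule, so Group A.

Group B, Group B, Group B, Group A, Group A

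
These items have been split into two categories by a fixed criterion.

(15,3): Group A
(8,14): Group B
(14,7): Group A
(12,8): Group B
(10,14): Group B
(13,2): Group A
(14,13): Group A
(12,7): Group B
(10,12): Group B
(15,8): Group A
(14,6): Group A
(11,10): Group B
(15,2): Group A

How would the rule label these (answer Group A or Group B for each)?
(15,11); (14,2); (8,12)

The classifier is using: first ≥ 13.
(15,11) — first 15, hence Group A.
(14,2) — first 14, hence Group A.
(8,12) — first 8, hence Group B.

Group A, Group A, Group B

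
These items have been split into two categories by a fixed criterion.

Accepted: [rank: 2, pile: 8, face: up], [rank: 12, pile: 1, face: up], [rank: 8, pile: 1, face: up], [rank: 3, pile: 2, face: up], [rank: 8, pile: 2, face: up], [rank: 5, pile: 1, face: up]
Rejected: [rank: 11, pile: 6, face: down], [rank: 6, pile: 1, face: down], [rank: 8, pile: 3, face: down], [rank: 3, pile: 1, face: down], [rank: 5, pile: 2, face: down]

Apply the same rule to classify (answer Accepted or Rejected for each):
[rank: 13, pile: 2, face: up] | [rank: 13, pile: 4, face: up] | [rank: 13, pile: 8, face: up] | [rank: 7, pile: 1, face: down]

Accepted, Accepted, Accepted, Rejected

'Accepted' ⟺ face is up.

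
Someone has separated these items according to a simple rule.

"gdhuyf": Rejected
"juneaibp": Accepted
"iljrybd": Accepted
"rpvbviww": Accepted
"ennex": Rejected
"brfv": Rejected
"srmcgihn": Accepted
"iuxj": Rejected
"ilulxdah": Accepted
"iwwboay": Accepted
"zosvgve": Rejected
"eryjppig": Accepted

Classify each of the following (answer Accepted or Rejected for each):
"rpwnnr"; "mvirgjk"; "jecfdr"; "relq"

The classifier is using: length ≥ 5 AND contains 'i'.
"rpwnnr" → length 6, no 'i' → Rejected.
"mvirgjk" → length 7, has 'i' → Accepted.
"jecfdr" → length 6, no 'i' → Rejected.
"relq" → length 4, no 'i' → Rejected.

Rejected, Accepted, Rejected, Rejected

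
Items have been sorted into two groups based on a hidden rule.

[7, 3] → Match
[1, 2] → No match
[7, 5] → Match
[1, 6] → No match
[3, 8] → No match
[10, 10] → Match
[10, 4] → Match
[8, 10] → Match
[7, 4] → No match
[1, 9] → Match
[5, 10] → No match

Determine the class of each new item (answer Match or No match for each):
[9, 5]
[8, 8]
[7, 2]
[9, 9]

Match, Match, No match, Match

Every 'Match' example satisfies: sum is even. None of the 'No match' examples do.
[9, 5]: Match (9+5 = 14).
[8, 8]: Match (8+8 = 16).
[7, 2]: No match (7+2 = 9).
[9, 9]: Match (9+9 = 18).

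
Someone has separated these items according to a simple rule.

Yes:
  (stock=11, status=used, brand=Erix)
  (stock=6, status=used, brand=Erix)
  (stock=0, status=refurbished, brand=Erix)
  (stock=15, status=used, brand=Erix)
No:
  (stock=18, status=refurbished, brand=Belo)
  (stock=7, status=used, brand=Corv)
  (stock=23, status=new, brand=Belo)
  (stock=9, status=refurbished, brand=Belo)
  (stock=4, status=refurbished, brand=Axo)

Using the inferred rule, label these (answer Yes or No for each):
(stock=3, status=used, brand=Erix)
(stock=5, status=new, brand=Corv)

Yes, No

All 'Yes' examples share one property — brand is Erix — and every 'No' example lacks it.
(stock=3, status=used, brand=Erix) → brand is Erix → Yes. (stock=5, status=new, brand=Corv) → brand is Corv → No.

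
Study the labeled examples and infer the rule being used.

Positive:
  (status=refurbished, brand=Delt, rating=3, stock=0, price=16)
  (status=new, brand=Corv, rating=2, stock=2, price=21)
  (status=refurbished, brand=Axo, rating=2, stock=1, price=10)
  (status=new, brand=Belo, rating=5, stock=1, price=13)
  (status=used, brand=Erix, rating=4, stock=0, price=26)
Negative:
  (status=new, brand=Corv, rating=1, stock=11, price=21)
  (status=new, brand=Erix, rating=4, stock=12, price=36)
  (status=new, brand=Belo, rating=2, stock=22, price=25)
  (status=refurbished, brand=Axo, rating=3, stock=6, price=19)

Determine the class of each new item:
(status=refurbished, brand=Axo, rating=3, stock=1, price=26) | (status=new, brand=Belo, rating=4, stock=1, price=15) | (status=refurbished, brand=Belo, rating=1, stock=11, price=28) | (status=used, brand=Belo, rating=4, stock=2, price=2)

A rule that fits every label: stock ≤ 2 — true of each 'Positive' example, false of each 'Negative' one.
Positive: (status=refurbished, brand=Axo, rating=3, stock=1, price=26), since stock = 1. Positive: (status=new, brand=Belo, rating=4, stock=1, price=15), since stock = 1. Negative: (status=refurbished, brand=Belo, rating=1, stock=11, price=28), since stock = 11. Positive: (status=used, brand=Belo, rating=4, stock=2, price=2), since stock = 2.

Positive, Positive, Negative, Positive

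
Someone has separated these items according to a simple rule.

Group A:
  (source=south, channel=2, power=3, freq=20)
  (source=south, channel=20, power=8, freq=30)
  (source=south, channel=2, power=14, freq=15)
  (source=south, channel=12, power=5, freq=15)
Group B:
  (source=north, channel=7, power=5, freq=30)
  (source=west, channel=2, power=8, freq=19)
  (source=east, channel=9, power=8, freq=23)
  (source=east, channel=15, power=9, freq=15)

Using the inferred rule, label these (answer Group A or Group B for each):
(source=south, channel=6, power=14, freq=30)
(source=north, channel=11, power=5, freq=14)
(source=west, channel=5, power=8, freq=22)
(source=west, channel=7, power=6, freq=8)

Group A, Group B, Group B, Group B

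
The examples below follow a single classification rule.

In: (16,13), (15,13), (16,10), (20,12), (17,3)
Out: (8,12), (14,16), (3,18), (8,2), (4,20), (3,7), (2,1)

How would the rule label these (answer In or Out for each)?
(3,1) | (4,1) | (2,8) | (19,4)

Out, Out, Out, In

The distinguishing property — first ≥ 15 — holds for all the 'In' cases and none of the 'Out' cases.
(3,1): first 3 — lacks this property, so Out. (4,1): first 4 — lacks this property, so Out. (2,8): first 2 — lacks this property, so Out. (19,4): first 19 — meets the rule, so In.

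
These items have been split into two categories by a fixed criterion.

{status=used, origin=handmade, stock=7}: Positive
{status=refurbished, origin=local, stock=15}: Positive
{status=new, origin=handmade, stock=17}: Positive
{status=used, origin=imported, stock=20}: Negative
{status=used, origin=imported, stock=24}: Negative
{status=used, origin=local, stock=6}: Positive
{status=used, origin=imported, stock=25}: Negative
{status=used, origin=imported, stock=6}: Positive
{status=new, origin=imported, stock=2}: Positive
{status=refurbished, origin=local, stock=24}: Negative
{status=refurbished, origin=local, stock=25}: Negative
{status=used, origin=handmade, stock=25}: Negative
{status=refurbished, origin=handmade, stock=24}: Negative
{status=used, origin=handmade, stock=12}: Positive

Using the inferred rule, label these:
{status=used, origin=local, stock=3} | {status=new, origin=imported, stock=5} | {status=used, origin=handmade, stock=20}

Positive, Positive, Negative

The classifier is using: stock ≤ 17.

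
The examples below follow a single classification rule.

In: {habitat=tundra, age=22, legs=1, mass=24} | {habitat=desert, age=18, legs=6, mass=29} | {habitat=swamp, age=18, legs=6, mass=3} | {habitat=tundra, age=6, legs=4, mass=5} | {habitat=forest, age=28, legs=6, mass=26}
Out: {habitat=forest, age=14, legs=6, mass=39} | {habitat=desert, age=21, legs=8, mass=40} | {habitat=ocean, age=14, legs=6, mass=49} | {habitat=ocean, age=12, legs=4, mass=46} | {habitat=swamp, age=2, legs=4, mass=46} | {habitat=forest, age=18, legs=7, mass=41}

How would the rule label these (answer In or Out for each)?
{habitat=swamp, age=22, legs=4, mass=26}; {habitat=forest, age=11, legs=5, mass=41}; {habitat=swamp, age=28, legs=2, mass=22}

'In' ⟺ mass ≤ 29.
{habitat=swamp, age=22, legs=4, mass=26} — mass = 26, hence In.
{habitat=forest, age=11, legs=5, mass=41} — mass = 41, hence Out.
{habitat=swamp, age=28, legs=2, mass=22} — mass = 22, hence In.

In, Out, In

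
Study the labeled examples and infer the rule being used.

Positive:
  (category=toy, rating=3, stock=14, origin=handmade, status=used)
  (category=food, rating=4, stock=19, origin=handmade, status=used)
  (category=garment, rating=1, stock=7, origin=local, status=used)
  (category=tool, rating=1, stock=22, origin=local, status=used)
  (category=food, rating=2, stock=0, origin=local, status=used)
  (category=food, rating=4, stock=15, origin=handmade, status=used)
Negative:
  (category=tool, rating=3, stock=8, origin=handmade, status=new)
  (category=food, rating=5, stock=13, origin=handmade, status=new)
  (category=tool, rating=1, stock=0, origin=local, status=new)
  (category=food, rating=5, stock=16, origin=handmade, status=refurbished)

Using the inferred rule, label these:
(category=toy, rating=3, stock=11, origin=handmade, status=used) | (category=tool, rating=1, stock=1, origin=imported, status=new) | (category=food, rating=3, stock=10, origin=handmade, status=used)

The pattern is that an item is 'Positive' exactly when: status is used.
(category=toy, rating=3, stock=11, origin=handmade, status=used) — status is used, hence Positive.
(category=tool, rating=1, stock=1, origin=imported, status=new) — status is new, hence Negative.
(category=food, rating=3, stock=10, origin=handmade, status=used) — status is used, hence Positive.

Positive, Negative, Positive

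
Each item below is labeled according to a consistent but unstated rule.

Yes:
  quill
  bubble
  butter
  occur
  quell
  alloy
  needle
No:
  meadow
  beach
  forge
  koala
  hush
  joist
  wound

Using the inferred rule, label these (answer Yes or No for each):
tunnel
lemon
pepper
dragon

One predicate separates the groups cleanly: has a double letter.
tunnel: 'nn' doubled — fits, so Yes. lemon: no doubled letter — does not pass, so No. pepper: 'pp' doubled — fits, so Yes. dragon: no doubled letter — does not pass, so No.

Yes, No, Yes, No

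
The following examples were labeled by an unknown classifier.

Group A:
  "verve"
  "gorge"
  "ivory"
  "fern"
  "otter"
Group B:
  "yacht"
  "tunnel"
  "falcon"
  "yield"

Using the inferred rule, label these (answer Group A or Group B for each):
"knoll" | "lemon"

Group B, Group B

The classifier is using: contains 'r'.
"knoll" — no 'r', hence Group B. "lemon" — no 'r', hence Group B.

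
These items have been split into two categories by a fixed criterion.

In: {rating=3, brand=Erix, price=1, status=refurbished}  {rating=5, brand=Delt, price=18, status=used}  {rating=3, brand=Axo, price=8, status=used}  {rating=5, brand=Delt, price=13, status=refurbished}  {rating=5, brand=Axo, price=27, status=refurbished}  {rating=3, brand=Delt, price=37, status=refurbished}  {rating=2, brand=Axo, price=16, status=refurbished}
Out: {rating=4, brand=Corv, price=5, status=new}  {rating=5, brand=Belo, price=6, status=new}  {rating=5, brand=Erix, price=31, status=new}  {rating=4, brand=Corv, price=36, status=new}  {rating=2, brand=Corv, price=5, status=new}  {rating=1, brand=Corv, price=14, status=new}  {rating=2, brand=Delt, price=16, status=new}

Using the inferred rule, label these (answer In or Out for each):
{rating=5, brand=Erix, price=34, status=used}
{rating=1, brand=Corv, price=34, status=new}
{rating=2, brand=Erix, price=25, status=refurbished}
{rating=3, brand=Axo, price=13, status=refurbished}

In, Out, In, In

The pattern is that an item is 'In' exactly when: status is not new.
{rating=5, brand=Erix, price=34, status=used} → status is used → In.
{rating=1, brand=Corv, price=34, status=new} → status is new → Out.
{rating=2, brand=Erix, price=25, status=refurbished} → status is refurbished → In.
{rating=3, brand=Axo, price=13, status=refurbished} → status is refurbished → In.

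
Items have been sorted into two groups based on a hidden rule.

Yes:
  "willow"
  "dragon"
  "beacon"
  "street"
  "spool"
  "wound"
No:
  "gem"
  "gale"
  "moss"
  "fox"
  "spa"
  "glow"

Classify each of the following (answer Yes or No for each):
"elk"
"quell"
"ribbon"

No, Yes, Yes

The classifier is using: length ≥ 5.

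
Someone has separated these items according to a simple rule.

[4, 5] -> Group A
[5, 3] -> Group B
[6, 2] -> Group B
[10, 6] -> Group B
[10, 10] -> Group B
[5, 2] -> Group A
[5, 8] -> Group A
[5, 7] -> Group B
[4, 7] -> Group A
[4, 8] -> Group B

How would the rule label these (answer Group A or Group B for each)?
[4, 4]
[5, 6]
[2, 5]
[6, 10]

Group B, Group A, Group A, Group B

One predicate separates the groups cleanly: sum is odd.
[4, 4]: Group B (4+4 = 8).
[5, 6]: Group A (5+6 = 11).
[2, 5]: Group A (2+5 = 7).
[6, 10]: Group B (6+10 = 16).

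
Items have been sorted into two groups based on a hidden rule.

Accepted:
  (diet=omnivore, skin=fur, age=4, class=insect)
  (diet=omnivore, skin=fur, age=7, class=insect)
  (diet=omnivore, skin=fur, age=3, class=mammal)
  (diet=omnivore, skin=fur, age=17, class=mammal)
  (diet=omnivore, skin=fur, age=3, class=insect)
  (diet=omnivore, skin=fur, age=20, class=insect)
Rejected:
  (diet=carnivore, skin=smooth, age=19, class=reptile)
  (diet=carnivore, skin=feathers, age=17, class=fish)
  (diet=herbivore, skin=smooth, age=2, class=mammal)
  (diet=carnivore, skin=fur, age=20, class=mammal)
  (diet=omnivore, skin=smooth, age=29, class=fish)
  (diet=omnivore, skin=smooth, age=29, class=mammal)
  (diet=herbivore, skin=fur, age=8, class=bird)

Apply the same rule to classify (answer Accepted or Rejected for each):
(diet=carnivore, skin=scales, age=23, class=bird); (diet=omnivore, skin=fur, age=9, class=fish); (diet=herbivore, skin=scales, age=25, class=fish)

Rejected, Accepted, Rejected

Rule: skin is fur AND diet is omnivore. This holds for each 'Accepted' example and fails for each 'Rejected' one.
(diet=carnivore, skin=scales, age=23, class=bird) — skin is scales, diet is carnivore, hence Rejected. (diet=omnivore, skin=fur, age=9, class=fish) — skin is fur, diet is omnivore, hence Accepted. (diet=herbivore, skin=scales, age=25, class=fish) — skin is scales, diet is herbivore, hence Rejected.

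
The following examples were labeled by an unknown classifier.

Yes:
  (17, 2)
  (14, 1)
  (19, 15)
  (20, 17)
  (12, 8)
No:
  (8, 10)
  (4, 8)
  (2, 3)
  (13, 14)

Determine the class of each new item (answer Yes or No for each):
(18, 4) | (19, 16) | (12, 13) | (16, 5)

Yes, Yes, No, Yes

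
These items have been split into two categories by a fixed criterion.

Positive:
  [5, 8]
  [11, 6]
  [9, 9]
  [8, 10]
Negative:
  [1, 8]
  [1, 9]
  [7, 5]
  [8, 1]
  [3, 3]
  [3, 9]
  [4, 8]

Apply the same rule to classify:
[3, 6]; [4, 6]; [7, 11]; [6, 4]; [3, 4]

Negative, Negative, Positive, Negative, Negative

Rule: sum ≥ 13. This holds for each 'Positive' example and fails for each 'Negative' one.
[3, 6]: 3+6 = 9, fails this test → Negative. [4, 6]: 4+6 = 10, fails this test → Negative. [7, 11]: 7+11 = 18, matches → Positive. [6, 4]: 6+4 = 10, fails this test → Negative. [3, 4]: 3+4 = 7, fails this test → Negative.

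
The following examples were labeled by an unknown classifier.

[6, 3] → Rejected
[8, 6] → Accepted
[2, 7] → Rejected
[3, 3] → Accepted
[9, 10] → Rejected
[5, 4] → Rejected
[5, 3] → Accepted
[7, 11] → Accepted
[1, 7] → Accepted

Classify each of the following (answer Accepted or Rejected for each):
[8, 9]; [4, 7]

'Accepted' ⟺ sum is even.
[8, 9]: Rejected (8+9 = 17). [4, 7]: Rejected (4+7 = 11).

Rejected, Rejected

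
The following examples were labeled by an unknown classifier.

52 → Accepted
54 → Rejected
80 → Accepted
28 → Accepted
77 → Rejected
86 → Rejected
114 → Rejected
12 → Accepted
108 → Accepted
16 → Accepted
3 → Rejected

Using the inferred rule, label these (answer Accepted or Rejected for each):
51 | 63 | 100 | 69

Rejected, Rejected, Accepted, Rejected

Every 'Accepted' example satisfies: multiple of 4. None of the 'Rejected' examples do.
Rejected: 51, since 51 = 4·12 + 3. Rejected: 63, since 63 = 4·15 + 3. Accepted: 100, since 100 = 4·25. Rejected: 69, since 69 = 4·17 + 1.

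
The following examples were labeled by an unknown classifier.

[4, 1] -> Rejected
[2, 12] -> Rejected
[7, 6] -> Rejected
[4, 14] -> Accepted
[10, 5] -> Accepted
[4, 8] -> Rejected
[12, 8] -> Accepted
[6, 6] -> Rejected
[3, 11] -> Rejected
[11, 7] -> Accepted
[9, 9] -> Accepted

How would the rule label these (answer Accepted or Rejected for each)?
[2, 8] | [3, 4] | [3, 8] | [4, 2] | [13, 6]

Rejected, Rejected, Rejected, Rejected, Accepted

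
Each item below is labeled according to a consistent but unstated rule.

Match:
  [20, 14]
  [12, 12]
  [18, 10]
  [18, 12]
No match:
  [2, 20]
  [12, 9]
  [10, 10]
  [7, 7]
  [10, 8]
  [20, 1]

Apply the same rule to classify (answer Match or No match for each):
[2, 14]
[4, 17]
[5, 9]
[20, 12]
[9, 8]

No match, No match, No match, Match, No match

One predicate separates the groups cleanly: sum ≥ 24.
[2, 14]: No match (2+14 = 16). [4, 17]: No match (4+17 = 21). [5, 9]: No match (5+9 = 14). [20, 12]: Match (20+12 = 32). [9, 8]: No match (9+8 = 17).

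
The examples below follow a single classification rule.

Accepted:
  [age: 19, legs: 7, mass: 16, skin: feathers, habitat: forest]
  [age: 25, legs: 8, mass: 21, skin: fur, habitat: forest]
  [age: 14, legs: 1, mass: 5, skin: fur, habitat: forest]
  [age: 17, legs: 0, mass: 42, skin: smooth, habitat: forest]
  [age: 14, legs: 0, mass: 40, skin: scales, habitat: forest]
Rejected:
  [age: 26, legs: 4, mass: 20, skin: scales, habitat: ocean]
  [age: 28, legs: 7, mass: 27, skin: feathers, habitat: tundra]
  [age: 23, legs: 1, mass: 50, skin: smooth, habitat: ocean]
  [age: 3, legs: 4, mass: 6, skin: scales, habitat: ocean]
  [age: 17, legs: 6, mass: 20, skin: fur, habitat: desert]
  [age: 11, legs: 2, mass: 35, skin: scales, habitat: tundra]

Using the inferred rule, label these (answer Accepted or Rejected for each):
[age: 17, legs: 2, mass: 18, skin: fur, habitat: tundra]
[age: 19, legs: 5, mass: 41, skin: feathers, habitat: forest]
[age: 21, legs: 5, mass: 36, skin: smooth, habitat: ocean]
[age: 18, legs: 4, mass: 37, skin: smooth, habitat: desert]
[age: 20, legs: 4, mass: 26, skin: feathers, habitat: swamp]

Rejected, Accepted, Rejected, Rejected, Rejected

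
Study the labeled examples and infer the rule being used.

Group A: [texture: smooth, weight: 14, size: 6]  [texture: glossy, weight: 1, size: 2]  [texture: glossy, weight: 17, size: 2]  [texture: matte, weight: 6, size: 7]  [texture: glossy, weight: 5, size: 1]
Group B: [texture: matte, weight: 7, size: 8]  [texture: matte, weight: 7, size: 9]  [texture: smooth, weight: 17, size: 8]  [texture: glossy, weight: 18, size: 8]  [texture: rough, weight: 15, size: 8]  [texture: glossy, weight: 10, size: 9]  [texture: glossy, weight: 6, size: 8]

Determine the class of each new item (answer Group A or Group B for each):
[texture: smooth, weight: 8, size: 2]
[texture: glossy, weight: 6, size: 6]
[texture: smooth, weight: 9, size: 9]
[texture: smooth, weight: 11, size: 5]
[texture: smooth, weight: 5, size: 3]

The simplest hypothesis consistent with all the labels is: size ≤ 7.
[texture: smooth, weight: 8, size: 2] — size = 2, hence Group A. [texture: glossy, weight: 6, size: 6] — size = 6, hence Group A. [texture: smooth, weight: 9, size: 9] — size = 9, hence Group B. [texture: smooth, weight: 11, size: 5] — size = 5, hence Group A. [texture: smooth, weight: 5, size: 3] — size = 3, hence Group A.

Group A, Group A, Group B, Group A, Group A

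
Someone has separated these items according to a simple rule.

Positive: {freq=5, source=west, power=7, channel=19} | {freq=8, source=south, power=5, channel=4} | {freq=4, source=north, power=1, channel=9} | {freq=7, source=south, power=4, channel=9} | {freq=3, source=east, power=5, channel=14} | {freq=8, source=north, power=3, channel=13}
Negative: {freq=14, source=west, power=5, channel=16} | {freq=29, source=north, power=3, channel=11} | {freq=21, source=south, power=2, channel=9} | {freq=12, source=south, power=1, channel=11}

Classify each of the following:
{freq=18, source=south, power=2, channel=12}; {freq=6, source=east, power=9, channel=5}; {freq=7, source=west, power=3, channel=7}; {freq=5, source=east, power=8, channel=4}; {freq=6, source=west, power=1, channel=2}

Negative, Positive, Positive, Positive, Positive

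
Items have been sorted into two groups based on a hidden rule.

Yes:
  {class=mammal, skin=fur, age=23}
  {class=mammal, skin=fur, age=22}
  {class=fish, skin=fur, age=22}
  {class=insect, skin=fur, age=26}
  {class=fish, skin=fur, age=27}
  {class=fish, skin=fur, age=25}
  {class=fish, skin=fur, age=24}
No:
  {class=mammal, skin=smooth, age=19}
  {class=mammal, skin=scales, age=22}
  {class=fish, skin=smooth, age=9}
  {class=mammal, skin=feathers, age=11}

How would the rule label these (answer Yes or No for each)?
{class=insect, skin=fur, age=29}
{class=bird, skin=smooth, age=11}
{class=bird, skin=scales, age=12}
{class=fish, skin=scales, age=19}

Yes, No, No, No

All 'Yes' examples share one property — skin is fur — and every 'No' example lacks it.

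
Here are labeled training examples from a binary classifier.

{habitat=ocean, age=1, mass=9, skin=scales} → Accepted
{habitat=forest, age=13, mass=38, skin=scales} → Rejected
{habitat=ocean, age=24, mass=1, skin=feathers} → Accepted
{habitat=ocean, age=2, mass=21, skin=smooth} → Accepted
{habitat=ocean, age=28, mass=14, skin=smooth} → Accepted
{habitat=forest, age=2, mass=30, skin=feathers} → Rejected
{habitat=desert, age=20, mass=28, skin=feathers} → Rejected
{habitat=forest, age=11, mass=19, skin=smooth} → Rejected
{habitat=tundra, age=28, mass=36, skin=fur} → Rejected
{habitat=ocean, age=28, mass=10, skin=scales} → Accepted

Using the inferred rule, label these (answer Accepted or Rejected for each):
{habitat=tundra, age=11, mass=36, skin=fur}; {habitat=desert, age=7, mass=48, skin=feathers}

Rejected, Rejected

The classifier is using: habitat is ocean.
{habitat=tundra, age=11, mass=36, skin=fur}: habitat is tundra, doesn't match → Rejected. {habitat=desert, age=7, mass=48, skin=feathers}: habitat is desert, doesn't match → Rejected.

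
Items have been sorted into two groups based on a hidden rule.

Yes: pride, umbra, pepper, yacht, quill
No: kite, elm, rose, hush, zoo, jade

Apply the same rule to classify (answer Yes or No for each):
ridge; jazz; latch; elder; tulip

The distinguishing property — length ≥ 5 — holds for all the 'Yes' cases and none of the 'No' cases.
Yes: ridge, since length 5. No: jazz, since length 4. Yes: latch, since length 5. Yes: elder, since length 5. Yes: tulip, since length 5.

Yes, No, Yes, Yes, Yes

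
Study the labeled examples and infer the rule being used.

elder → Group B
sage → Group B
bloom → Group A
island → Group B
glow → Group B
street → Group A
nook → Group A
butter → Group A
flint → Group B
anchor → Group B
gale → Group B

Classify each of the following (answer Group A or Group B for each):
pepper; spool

Group A, Group A

Every 'Group A' example satisfies: has a double letter. None of the 'Group B' examples do.
pepper: Group A ('pp' doubled). spool: Group A ('oo' doubled).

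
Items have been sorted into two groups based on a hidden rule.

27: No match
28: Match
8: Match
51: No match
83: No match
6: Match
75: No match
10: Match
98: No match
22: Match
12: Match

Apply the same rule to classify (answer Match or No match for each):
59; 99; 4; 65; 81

'Match' ⟺ even AND at most 28.
59 — 59 is odd, 59 > 28, hence No match. 99 — 99 is odd, 99 > 28, hence No match. 4 — 4 is even, 4 ≤ 28, hence Match. 65 — 65 is odd, 65 > 28, hence No match. 81 — 81 is odd, 81 > 28, hence No match.

No match, No match, Match, No match, No match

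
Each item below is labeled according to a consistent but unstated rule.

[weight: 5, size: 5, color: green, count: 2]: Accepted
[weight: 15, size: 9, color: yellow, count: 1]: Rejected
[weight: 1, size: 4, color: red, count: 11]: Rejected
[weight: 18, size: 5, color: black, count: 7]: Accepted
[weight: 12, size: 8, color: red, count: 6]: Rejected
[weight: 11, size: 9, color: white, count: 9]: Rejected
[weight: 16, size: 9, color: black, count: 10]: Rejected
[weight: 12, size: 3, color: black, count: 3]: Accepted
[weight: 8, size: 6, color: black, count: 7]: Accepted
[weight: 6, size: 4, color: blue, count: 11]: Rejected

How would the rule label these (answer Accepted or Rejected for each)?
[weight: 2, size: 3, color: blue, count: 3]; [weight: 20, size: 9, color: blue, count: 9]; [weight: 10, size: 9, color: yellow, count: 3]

Accepted, Rejected, Rejected

Rule: count ≤ 7 AND size ≤ 6. This holds for each 'Accepted' example and fails for each 'Rejected' one.
[weight: 2, size: 3, color: blue, count: 3]: count = 3, size = 3 — has this property, so Accepted.
[weight: 20, size: 9, color: blue, count: 9]: count = 9, size = 9 — fails the rule, so Rejected.
[weight: 10, size: 9, color: yellow, count: 3]: count = 3, size = 9 — fails the rule, so Rejected.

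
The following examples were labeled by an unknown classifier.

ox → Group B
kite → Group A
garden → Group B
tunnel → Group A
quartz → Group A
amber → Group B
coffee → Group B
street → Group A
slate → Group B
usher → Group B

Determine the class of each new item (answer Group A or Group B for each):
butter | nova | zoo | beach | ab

Group A, Group B, Group B, Group B, Group B

All 'Group A' examples share one property — even length AND contains 't' — and every 'Group B' example lacks it.
butter: Group A (length 6, has 't').
nova: Group B (length 4, no 't').
zoo: Group B (length 3, no 't').
beach: Group B (length 5, no 't').
ab: Group B (length 2, no 't').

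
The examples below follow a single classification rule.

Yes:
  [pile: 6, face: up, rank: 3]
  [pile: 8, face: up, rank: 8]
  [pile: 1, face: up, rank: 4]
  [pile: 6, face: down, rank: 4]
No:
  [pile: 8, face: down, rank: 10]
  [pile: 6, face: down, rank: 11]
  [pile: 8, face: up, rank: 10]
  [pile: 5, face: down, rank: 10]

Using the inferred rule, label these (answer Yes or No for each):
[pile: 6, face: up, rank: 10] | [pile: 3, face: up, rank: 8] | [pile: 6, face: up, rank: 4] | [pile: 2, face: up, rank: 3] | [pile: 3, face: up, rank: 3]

No, Yes, Yes, Yes, Yes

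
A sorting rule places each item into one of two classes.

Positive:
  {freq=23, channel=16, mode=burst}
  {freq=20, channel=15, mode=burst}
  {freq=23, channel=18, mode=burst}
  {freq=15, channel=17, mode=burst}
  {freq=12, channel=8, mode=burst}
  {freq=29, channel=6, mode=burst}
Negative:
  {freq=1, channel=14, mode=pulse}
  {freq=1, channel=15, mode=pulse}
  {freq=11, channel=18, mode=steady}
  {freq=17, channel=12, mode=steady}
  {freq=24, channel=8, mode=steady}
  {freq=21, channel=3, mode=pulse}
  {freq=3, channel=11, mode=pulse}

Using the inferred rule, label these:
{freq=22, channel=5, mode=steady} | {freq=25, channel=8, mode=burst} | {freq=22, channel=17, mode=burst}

Rule: mode is burst. This holds for each 'Positive' example and fails for each 'Negative' one.
{freq=22, channel=5, mode=steady} — mode is steady, hence Negative.
{freq=25, channel=8, mode=burst} — mode is burst, hence Positive.
{freq=22, channel=17, mode=burst} — mode is burst, hence Positive.

Negative, Positive, Positive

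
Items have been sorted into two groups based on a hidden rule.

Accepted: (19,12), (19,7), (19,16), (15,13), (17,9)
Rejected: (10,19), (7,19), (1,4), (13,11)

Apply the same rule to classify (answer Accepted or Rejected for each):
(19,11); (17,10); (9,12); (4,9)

Accepted, Accepted, Rejected, Rejected

All 'Accepted' examples share one property — first ≥ 15 — and every 'Rejected' example lacks it.
(19,11): first 19 — meets the rule, so Accepted. (17,10): first 17 — meets the rule, so Accepted. (9,12): first 9 — does not fit, so Rejected. (4,9): first 4 — does not fit, so Rejected.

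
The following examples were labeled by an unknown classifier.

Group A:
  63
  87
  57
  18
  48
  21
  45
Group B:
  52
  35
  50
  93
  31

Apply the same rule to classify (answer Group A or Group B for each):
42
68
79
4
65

Group A, Group B, Group B, Group B, Group B

The simplest hypothesis consistent with all the labels is: multiple of 3 AND at most 87.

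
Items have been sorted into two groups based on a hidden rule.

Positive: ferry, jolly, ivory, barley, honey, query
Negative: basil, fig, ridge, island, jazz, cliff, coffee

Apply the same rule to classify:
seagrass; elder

Negative, Negative

The rule appears to be: contains 'y'.
seagrass → no 'y' → Negative.
elder → no 'y' → Negative.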